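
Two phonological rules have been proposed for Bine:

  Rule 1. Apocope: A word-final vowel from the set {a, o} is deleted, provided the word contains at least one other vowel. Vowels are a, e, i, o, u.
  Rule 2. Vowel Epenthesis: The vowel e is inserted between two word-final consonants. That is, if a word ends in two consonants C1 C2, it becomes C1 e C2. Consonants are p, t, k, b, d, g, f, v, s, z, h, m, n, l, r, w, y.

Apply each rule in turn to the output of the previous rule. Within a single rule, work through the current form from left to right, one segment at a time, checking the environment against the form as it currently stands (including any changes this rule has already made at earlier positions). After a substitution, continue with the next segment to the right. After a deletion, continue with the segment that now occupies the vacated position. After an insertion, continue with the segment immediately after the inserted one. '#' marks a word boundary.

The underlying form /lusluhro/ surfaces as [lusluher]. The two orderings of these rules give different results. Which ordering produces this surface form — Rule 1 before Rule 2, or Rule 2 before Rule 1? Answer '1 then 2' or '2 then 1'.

Order 1 then 2:
  1 Apocope: [lusluhro] → [lusluhr]
  2 Vowel Epenthesis: [lusluhr] → [lusluher]
  result: [lusluher]
Order 2 then 1:
  2 Vowel Epenthesis: no change — [lusluhro]
  1 Apocope: [lusluhro] → [lusluhr]
  result: [lusluhr]

1 then 2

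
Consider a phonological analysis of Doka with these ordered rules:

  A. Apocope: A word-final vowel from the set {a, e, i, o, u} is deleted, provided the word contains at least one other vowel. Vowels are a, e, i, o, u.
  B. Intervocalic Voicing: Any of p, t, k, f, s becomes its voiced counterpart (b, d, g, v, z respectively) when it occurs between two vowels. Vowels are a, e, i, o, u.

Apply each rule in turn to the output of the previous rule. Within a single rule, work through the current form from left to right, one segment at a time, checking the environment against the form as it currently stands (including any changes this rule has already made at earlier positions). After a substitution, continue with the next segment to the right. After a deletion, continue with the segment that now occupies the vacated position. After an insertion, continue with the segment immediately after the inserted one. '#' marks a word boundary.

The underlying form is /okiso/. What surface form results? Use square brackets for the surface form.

[ogis]

A Apocope: [okiso] → [okis]
B Intervocalic Voicing: [okis] → [ogis]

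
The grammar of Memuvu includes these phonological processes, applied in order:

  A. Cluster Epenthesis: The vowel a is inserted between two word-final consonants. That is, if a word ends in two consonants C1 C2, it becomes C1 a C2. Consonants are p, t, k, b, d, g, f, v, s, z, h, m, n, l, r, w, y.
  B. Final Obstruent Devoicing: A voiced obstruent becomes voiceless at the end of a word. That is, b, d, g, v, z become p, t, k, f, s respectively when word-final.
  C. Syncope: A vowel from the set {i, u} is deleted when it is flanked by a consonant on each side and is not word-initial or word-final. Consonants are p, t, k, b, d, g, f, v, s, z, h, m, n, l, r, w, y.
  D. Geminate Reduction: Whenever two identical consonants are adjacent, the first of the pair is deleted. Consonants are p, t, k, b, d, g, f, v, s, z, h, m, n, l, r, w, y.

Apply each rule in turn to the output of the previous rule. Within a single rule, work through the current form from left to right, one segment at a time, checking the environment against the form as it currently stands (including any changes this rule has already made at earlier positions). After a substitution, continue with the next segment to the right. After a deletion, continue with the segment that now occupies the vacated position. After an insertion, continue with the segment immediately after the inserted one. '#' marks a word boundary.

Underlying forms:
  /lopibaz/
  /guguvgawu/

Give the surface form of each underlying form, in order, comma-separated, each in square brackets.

[lopbas], [gvgawu]

/lopibaz/:
  A Cluster Epenthesis: no change — [lopibaz]
  B Final Obstruent Devoicing: [lopibaz] → [lopibas]
  C Syncope: [lopibas] → [lopbas]
  D Geminate Reduction: no change — [lopbas]
/guguvgawu/:
  A Cluster Epenthesis: no change — [guguvgawu]
  B Final Obstruent Devoicing: no change — [guguvgawu]
  C Syncope: [guguvgawu] → [ggvgawu]
  D Geminate Reduction: [ggvgawu] → [gvgawu]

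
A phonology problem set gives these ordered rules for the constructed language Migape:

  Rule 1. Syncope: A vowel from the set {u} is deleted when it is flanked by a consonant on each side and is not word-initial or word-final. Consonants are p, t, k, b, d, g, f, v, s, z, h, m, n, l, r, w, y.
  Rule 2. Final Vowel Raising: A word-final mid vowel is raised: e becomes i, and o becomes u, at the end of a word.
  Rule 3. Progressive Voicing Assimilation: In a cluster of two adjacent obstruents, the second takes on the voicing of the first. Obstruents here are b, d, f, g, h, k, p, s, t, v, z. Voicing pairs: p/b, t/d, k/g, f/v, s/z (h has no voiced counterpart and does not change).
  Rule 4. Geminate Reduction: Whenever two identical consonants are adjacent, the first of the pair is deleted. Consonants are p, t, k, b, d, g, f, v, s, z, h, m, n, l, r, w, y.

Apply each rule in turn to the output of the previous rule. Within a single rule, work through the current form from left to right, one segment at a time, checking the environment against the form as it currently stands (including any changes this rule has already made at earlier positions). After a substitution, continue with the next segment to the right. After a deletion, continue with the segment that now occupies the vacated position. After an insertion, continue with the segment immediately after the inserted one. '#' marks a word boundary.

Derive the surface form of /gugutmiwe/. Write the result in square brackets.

Rule 1 Syncope: [gugutmiwe] → [ggtmiwe]
Rule 2 Final Vowel Raising: [ggtmiwe] → [ggtmiwi]
Rule 3 Progressive Voicing Assimilation: [ggtmiwi] → [ggdmiwi]
Rule 4 Geminate Reduction: [ggdmiwi] → [gdmiwi]

[gdmiwi]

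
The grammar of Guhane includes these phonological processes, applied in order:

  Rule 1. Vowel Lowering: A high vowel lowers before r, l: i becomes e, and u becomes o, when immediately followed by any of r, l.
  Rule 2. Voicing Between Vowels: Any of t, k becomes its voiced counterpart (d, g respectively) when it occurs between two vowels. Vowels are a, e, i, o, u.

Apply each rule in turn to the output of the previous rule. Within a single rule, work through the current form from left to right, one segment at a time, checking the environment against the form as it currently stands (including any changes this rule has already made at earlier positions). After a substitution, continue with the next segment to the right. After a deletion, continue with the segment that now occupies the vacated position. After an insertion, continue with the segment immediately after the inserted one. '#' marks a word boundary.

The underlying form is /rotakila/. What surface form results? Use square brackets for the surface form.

[rodagela]

Rule 1 Vowel Lowering: [rotakila] → [rotakela]
Rule 2 Voicing Between Vowels: [rotakela] → [rodagela]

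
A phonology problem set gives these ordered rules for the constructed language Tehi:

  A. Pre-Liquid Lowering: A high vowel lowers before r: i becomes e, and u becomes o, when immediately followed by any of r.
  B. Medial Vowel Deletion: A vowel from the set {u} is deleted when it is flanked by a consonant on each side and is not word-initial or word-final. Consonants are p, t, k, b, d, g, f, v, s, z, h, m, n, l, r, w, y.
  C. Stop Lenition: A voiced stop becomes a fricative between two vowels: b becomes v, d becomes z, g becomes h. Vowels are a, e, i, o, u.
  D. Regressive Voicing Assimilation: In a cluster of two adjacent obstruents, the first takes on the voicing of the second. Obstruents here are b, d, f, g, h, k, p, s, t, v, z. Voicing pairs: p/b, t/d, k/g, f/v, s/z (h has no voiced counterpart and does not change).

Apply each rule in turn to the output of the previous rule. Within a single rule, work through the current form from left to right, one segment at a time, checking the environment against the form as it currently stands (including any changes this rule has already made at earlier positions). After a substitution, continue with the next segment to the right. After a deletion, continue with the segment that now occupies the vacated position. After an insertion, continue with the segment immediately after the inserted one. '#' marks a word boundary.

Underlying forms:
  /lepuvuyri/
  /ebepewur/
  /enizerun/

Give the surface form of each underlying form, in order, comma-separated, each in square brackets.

/lepuvuyri/:
  A Pre-Liquid Lowering: no change — [lepuvuyri]
  B Medial Vowel Deletion: [lepuvuyri] → [lepvyri]
  C Stop Lenition: no change — [lepvyri]
  D Regressive Voicing Assimilation: [lepvyri] → [lebvyri]
/ebepewur/:
  A Pre-Liquid Lowering: [ebepewur] → [ebepewor]
  B Medial Vowel Deletion: no change — [ebepewor]
  C Stop Lenition: [ebepewor] → [evepewor]
  D Regressive Voicing Assimilation: no change — [evepewor]
/enizerun/:
  A Pre-Liquid Lowering: no change — [enizerun]
  B Medial Vowel Deletion: [enizerun] → [enizern]
  C Stop Lenition: no change — [enizern]
  D Regressive Voicing Assimilation: no change — [enizern]

[lebvyri], [evepewor], [enizern]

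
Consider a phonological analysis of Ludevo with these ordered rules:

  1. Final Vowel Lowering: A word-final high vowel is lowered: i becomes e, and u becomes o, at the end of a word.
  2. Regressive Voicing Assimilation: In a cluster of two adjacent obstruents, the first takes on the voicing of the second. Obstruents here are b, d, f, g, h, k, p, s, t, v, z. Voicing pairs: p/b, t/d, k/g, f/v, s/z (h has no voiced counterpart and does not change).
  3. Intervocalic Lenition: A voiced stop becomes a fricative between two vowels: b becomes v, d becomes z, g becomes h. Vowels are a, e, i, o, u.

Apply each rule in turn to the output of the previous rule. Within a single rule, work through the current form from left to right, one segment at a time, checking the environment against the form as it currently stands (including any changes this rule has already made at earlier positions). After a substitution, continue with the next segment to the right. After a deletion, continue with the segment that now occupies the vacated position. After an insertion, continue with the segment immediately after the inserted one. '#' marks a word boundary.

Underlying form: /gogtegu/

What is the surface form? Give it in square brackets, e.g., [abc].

1 Final Vowel Lowering: [gogtegu] → [gogtego]
2 Regressive Voicing Assimilation: [gogtego] → [goktego]
3 Intervocalic Lenition: [goktego] → [gokteho]

[gokteho]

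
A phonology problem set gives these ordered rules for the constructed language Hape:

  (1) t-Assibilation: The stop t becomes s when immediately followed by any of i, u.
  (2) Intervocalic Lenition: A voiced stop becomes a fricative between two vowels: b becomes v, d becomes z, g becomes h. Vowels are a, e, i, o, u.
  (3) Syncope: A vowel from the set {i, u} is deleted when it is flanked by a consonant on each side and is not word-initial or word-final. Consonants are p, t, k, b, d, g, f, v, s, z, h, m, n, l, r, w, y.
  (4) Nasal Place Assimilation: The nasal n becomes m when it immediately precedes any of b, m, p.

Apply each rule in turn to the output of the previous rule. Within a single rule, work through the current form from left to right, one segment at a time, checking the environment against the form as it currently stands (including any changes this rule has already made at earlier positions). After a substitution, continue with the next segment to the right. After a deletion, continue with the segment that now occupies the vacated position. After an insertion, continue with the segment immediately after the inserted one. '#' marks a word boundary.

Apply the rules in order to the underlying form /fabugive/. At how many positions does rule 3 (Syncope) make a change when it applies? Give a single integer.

(1) t-Assibilation: no change — [fabugive]
(2) Intervocalic Lenition: [fabugive] → [favuhive]
(3) Syncope: [favuhive] → [favhve]
(4) Nasal Place Assimilation: no change — [favhve]
Rule 3 changed 2 position(s).

2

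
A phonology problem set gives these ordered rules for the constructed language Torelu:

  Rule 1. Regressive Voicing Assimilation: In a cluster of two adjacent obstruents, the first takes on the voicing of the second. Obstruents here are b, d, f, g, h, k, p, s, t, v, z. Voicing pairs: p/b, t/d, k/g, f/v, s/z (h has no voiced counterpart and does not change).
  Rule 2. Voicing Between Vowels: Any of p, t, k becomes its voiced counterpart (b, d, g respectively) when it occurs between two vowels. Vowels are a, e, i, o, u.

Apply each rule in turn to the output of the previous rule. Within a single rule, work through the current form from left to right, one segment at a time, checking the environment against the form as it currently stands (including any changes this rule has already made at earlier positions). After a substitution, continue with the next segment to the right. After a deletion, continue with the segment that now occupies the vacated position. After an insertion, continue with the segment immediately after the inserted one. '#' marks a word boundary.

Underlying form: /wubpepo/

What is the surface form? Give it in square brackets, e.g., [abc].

[wuppebo]

Rule 1 Regressive Voicing Assimilation: [wubpepo] → [wuppepo]
Rule 2 Voicing Between Vowels: [wuppepo] → [wuppebo]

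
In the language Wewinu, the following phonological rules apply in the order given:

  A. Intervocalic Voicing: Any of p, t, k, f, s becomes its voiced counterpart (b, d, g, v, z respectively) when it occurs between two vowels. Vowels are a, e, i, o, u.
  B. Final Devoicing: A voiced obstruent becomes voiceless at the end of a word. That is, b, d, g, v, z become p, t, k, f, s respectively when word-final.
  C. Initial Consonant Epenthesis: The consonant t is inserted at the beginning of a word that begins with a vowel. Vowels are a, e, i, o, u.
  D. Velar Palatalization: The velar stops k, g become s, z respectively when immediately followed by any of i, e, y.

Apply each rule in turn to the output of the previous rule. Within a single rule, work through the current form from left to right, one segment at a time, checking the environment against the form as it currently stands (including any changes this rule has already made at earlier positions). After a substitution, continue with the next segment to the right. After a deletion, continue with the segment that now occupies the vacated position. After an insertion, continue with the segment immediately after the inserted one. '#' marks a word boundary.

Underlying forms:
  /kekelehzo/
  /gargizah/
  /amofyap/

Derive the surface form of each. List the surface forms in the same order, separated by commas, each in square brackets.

/kekelehzo/:
  A Intervocalic Voicing: [kekelehzo] → [kegelehzo]
  B Final Devoicing: no change — [kegelehzo]
  C Initial Consonant Epenthesis: no change — [kegelehzo]
  D Velar Palatalization: [kegelehzo] → [sezelehzo]
/gargizah/:
  A Intervocalic Voicing: no change — [gargizah]
  B Final Devoicing: no change — [gargizah]
  C Initial Consonant Epenthesis: no change — [gargizah]
  D Velar Palatalization: [gargizah] → [garzizah]
/amofyap/:
  A Intervocalic Voicing: no change — [amofyap]
  B Final Devoicing: no change — [amofyap]
  C Initial Consonant Epenthesis: [amofyap] → [tamofyap]
  D Velar Palatalization: no change — [tamofyap]

[sezelehzo], [garzizah], [tamofyap]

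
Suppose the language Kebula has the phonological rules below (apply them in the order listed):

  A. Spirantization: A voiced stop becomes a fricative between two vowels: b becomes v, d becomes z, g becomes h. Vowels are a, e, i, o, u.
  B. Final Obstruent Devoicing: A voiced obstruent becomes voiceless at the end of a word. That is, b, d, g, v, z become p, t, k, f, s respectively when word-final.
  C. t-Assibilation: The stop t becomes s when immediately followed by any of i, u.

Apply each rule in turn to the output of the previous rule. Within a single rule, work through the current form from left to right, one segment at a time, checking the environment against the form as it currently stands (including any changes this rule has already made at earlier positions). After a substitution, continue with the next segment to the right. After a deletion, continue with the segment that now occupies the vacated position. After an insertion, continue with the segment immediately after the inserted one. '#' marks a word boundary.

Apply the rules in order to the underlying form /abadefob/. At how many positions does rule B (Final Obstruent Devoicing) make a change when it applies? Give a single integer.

1

A Spirantization: [abadefob] → [avazefob]
B Final Obstruent Devoicing: [avazefob] → [avazefop]
C t-Assibilation: no change — [avazefop]
Rule B changed 1 position(s).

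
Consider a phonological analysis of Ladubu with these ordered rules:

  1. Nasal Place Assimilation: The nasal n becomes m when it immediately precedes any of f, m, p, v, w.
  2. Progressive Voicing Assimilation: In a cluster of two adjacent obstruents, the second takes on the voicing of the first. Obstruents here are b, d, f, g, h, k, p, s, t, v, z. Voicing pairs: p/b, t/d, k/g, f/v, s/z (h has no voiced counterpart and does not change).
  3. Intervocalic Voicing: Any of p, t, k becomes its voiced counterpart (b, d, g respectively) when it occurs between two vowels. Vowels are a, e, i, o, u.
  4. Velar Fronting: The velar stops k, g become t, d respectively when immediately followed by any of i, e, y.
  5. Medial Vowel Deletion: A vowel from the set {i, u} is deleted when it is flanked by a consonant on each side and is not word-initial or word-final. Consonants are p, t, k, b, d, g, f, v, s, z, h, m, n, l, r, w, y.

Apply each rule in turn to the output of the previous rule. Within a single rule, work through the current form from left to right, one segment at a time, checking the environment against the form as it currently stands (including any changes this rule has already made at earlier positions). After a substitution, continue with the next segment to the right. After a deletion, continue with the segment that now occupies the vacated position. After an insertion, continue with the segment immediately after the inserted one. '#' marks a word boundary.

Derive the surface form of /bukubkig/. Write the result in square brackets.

[bgbdg]

1 Nasal Place Assimilation: no change — [bukubkig]
2 Progressive Voicing Assimilation: [bukubkig] → [bukubgig]
3 Intervocalic Voicing: [bukubgig] → [bugubgig]
4 Velar Fronting: [bugubgig] → [bugubdig]
5 Medial Vowel Deletion: [bugubdig] → [bgbdg]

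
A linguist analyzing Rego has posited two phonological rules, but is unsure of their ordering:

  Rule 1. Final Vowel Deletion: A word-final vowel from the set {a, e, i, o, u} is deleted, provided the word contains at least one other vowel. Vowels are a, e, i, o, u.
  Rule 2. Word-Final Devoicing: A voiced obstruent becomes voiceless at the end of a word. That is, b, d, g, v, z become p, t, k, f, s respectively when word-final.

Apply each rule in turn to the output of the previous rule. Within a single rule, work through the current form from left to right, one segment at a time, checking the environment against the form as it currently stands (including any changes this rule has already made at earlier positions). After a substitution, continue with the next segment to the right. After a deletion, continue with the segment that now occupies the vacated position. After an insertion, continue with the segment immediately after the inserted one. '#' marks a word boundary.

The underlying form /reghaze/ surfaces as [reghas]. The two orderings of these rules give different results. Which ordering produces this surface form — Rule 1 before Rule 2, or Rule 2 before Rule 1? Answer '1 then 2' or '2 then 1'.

Order 1 then 2:
  1 Final Vowel Deletion: [reghaze] → [reghaz]
  2 Word-Final Devoicing: [reghaz] → [reghas]
  result: [reghas]
Order 2 then 1:
  2 Word-Final Devoicing: no change — [reghaze]
  1 Final Vowel Deletion: [reghaze] → [reghaz]
  result: [reghaz]

1 then 2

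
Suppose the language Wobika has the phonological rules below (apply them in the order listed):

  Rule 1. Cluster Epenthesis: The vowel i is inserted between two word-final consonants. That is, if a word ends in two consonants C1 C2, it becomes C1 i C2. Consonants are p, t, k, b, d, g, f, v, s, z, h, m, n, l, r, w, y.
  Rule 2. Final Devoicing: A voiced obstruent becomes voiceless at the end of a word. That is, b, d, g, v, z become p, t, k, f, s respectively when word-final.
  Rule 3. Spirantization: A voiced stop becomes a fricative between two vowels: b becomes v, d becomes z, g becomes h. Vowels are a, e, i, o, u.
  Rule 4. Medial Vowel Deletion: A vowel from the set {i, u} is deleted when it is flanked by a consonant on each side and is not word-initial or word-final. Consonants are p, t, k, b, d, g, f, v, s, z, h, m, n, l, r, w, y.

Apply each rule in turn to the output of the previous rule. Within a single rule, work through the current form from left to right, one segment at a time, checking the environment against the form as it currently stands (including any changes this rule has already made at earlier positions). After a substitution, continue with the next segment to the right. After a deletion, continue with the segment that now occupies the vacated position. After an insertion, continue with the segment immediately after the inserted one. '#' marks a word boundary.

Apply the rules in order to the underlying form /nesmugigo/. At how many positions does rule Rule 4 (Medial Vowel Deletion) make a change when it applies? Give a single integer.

2

Rule 1 Cluster Epenthesis: no change — [nesmugigo]
Rule 2 Final Devoicing: no change — [nesmugigo]
Rule 3 Spirantization: [nesmugigo] → [nesmuhiho]
Rule 4 Medial Vowel Deletion: [nesmuhiho] → [nesmhho]
Rule Rule 4 changed 2 position(s).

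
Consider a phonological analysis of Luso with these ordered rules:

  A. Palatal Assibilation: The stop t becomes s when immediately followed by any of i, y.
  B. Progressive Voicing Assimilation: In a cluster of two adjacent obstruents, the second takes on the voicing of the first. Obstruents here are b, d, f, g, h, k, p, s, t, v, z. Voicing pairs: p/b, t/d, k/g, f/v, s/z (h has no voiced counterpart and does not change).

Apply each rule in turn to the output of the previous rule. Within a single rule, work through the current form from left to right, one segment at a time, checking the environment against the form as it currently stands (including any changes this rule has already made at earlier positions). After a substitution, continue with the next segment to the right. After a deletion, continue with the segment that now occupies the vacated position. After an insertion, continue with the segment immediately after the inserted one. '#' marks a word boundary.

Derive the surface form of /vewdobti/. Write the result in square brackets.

[vewdobzi]

A Palatal Assibilation: [vewdobti] → [vewdobsi]
B Progressive Voicing Assimilation: [vewdobsi] → [vewdobzi]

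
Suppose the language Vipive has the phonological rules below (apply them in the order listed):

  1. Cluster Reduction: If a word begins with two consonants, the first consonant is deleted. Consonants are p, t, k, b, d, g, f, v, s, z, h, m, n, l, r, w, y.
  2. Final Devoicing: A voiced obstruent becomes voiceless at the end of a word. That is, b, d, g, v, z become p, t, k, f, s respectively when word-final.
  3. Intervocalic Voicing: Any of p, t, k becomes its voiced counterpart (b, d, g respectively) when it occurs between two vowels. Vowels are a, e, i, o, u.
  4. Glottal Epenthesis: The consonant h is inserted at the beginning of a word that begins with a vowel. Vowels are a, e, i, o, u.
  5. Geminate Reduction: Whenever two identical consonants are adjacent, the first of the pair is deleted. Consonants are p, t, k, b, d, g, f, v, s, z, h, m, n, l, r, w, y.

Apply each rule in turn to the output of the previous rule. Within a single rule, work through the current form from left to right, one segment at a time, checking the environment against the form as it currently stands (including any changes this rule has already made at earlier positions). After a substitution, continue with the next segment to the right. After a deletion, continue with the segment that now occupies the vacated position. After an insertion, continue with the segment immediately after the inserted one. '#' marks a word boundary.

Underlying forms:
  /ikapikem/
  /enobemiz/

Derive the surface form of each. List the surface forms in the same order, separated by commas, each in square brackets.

/ikapikem/:
  1 Cluster Reduction: no change — [ikapikem]
  2 Final Devoicing: no change — [ikapikem]
  3 Intervocalic Voicing: [ikapikem] → [igabigem]
  4 Glottal Epenthesis: [igabigem] → [higabigem]
  5 Geminate Reduction: no change — [higabigem]
/enobemiz/:
  1 Cluster Reduction: no change — [enobemiz]
  2 Final Devoicing: [enobemiz] → [enobemis]
  3 Intervocalic Voicing: no change — [enobemis]
  4 Glottal Epenthesis: [enobemis] → [henobemis]
  5 Geminate Reduction: no change — [henobemis]

[higabigem], [henobemis]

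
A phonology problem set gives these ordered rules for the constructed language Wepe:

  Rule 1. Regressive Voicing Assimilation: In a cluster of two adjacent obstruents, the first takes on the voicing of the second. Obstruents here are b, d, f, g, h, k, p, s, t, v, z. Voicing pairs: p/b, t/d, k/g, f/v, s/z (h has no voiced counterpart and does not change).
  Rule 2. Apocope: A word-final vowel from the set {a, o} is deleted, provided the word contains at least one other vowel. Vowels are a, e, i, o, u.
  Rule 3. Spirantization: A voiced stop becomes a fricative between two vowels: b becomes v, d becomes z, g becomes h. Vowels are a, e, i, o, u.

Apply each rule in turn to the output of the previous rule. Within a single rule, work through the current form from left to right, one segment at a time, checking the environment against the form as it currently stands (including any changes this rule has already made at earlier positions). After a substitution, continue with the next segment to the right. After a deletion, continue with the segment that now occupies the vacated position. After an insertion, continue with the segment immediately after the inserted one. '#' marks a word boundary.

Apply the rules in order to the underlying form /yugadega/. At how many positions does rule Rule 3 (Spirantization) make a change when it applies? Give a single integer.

Rule 1 Regressive Voicing Assimilation: no change — [yugadega]
Rule 2 Apocope: [yugadega] → [yugadeg]
Rule 3 Spirantization: [yugadeg] → [yuhazeg]
Rule Rule 3 changed 2 position(s).

2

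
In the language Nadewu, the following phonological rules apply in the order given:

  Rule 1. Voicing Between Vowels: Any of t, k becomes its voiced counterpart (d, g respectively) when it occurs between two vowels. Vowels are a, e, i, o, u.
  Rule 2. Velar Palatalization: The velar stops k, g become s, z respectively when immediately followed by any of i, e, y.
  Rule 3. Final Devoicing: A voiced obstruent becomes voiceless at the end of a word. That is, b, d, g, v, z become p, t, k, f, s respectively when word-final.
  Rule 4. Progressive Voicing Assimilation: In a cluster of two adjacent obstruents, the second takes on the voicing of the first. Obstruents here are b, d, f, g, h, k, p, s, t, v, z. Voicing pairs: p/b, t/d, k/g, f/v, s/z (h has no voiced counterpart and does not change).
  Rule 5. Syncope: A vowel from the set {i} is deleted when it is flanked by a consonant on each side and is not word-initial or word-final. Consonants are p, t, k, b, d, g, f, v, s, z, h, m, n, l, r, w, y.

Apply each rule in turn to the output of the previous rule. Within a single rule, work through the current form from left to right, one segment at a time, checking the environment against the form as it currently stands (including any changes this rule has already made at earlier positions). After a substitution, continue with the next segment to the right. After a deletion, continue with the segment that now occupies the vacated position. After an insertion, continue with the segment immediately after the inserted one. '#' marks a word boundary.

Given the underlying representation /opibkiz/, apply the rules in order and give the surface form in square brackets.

Rule 1 Voicing Between Vowels: no change — [opibkiz]
Rule 2 Velar Palatalization: [opibkiz] → [opibsiz]
Rule 3 Final Devoicing: [opibsiz] → [opibsis]
Rule 4 Progressive Voicing Assimilation: [opibsis] → [opibzis]
Rule 5 Syncope: [opibzis] → [opbzs]

[opbzs]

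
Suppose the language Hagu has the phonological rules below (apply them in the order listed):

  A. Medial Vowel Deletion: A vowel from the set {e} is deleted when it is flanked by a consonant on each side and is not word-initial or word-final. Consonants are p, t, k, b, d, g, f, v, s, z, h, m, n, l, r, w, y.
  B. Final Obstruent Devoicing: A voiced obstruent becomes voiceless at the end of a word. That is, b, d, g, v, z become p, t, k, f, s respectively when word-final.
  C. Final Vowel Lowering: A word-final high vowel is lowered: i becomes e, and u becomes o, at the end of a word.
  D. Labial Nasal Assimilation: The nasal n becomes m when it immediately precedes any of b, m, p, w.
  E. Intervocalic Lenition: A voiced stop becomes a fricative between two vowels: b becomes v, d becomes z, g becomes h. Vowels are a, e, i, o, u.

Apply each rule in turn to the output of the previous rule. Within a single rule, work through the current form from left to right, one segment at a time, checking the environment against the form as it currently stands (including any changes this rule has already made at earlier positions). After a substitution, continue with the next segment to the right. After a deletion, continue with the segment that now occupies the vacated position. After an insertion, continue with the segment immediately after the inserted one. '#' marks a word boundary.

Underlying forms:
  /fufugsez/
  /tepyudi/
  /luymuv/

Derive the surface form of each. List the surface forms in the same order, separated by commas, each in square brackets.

/fufugsez/:
  A Medial Vowel Deletion: [fufugsez] → [fufugsz]
  B Final Obstruent Devoicing: [fufugsz] → [fufugss]
  C Final Vowel Lowering: no change — [fufugss]
  D Labial Nasal Assimilation: no change — [fufugss]
  E Intervocalic Lenition: no change — [fufugss]
/tepyudi/:
  A Medial Vowel Deletion: [tepyudi] → [tpyudi]
  B Final Obstruent Devoicing: no change — [tpyudi]
  C Final Vowel Lowering: [tpyudi] → [tpyude]
  D Labial Nasal Assimilation: no change — [tpyude]
  E Intervocalic Lenition: [tpyude] → [tpyuze]
/luymuv/:
  A Medial Vowel Deletion: no change — [luymuv]
  B Final Obstruent Devoicing: [luymuv] → [luymuf]
  C Final Vowel Lowering: no change — [luymuf]
  D Labial Nasal Assimilation: no change — [luymuf]
  E Intervocalic Lenition: no change — [luymuf]

[fufugss], [tpyuze], [luymuf]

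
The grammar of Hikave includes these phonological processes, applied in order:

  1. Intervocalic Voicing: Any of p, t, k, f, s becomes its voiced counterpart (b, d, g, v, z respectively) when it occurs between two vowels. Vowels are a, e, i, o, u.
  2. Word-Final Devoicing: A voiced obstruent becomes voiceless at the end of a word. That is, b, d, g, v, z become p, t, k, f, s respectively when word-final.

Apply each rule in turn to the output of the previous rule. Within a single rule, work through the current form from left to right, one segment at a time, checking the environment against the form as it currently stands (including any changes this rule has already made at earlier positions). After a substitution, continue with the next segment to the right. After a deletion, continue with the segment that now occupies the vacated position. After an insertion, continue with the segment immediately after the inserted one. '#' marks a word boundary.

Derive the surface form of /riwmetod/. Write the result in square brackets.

[riwmedot]

1 Intervocalic Voicing: [riwmetod] → [riwmedod]
2 Word-Final Devoicing: [riwmedod] → [riwmedot]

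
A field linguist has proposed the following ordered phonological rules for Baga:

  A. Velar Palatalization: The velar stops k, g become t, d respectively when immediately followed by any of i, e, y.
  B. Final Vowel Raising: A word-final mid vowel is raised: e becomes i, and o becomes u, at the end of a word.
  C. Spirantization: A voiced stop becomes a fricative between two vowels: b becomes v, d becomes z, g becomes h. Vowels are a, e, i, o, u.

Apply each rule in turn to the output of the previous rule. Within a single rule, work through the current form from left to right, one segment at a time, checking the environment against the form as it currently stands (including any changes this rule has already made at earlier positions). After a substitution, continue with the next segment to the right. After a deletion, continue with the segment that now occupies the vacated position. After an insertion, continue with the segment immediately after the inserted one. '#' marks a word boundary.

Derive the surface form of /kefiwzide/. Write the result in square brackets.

[tefiwzizi]

A Velar Palatalization: [kefiwzide] → [tefiwzide]
B Final Vowel Raising: [tefiwzide] → [tefiwzidi]
C Spirantization: [tefiwzidi] → [tefiwzizi]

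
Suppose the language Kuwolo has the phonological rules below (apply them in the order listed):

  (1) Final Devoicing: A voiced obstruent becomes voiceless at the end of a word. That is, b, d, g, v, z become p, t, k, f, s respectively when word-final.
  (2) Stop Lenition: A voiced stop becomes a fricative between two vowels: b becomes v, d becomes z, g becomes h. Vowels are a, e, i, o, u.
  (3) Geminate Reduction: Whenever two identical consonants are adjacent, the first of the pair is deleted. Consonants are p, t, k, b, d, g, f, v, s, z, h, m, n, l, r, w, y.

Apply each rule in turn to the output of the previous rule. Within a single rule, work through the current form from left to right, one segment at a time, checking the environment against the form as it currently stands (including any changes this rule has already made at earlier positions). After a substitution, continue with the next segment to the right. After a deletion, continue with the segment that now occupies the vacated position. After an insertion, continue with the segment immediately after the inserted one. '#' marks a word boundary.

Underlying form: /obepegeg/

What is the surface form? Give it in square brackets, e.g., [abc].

[ovepehek]

(1) Final Devoicing: [obepegeg] → [obepegek]
(2) Stop Lenition: [obepegek] → [ovepehek]
(3) Geminate Reduction: no change — [ovepehek]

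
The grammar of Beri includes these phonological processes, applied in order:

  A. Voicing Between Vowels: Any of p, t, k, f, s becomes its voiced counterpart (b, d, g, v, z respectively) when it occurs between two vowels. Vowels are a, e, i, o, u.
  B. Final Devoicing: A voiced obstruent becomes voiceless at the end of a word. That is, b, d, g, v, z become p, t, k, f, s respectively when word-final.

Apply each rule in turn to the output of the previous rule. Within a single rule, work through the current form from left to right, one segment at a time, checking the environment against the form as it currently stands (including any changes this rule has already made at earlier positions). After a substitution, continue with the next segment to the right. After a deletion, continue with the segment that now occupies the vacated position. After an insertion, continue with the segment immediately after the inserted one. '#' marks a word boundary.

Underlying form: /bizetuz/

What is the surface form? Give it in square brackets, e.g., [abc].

[bizedus]

A Voicing Between Vowels: [bizetuz] → [bizeduz]
B Final Devoicing: [bizeduz] → [bizedus]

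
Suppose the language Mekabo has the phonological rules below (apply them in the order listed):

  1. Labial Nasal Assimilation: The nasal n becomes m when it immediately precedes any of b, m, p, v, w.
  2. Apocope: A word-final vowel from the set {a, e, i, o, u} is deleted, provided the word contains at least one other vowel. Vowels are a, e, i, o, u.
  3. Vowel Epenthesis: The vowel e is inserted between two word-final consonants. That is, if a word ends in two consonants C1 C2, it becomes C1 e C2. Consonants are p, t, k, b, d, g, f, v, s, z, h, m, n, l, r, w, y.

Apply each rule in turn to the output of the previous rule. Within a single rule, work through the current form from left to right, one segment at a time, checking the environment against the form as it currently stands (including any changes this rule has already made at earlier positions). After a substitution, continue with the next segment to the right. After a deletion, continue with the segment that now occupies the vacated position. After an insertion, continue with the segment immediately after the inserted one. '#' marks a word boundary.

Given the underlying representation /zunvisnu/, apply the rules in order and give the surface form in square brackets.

1 Labial Nasal Assimilation: [zunvisnu] → [zumvisnu]
2 Apocope: [zumvisnu] → [zumvisn]
3 Vowel Epenthesis: [zumvisn] → [zumvisen]

[zumvisen]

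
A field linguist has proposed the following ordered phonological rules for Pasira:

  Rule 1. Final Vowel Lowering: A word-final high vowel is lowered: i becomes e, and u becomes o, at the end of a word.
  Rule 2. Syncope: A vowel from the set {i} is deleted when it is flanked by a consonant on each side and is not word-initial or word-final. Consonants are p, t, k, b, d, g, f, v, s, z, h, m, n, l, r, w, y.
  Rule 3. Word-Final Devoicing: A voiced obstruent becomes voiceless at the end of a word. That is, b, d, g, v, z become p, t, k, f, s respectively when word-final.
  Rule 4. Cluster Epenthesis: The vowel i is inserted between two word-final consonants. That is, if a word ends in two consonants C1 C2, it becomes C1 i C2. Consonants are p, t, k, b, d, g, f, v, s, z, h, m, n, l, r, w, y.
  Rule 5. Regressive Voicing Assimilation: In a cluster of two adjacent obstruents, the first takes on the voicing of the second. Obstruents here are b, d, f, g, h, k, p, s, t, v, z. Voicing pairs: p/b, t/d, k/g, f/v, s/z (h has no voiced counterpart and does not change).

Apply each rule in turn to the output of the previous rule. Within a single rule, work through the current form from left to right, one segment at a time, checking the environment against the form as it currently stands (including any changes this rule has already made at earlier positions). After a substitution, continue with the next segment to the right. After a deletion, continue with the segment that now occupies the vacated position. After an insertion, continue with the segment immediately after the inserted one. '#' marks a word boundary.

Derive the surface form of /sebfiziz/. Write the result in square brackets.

[sepvzis]

Rule 1 Final Vowel Lowering: no change — [sebfiziz]
Rule 2 Syncope: [sebfiziz] → [sebfzz]
Rule 3 Word-Final Devoicing: [sebfzz] → [sebfzs]
Rule 4 Cluster Epenthesis: [sebfzs] → [sebfzis]
Rule 5 Regressive Voicing Assimilation: [sebfzis] → [sepvzis]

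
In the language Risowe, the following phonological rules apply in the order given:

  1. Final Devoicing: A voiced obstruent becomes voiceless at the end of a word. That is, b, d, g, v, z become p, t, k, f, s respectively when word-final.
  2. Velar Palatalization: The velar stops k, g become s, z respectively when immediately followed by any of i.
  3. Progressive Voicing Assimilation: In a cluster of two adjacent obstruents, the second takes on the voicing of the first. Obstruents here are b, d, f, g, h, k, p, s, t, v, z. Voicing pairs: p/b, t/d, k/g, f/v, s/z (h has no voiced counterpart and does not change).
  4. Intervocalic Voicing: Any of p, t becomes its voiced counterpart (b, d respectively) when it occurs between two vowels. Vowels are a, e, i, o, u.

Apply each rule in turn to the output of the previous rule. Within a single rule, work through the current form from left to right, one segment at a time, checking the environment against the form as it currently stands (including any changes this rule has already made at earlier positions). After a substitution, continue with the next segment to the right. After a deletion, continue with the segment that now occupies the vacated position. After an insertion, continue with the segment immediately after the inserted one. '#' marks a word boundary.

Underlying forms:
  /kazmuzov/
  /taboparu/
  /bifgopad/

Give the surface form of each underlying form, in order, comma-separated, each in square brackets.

[kazmuzof], [tabobaru], [bifkobat]

/kazmuzov/:
  1 Final Devoicing: [kazmuzov] → [kazmuzof]
  2 Velar Palatalization: no change — [kazmuzof]
  3 Progressive Voicing Assimilation: no change — [kazmuzof]
  4 Intervocalic Voicing: no change — [kazmuzof]
/taboparu/:
  1 Final Devoicing: no change — [taboparu]
  2 Velar Palatalization: no change — [taboparu]
  3 Progressive Voicing Assimilation: no change — [taboparu]
  4 Intervocalic Voicing: [taboparu] → [tabobaru]
/bifgopad/:
  1 Final Devoicing: [bifgopad] → [bifgopat]
  2 Velar Palatalization: no change — [bifgopat]
  3 Progressive Voicing Assimilation: [bifgopat] → [bifkopat]
  4 Intervocalic Voicing: [bifkopat] → [bifkobat]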